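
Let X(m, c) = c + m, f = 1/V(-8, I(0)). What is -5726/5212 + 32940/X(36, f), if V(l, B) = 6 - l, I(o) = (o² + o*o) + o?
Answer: 240067429/263206 ≈ 912.09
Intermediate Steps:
I(o) = o + 2*o² (I(o) = (o² + o²) + o = 2*o² + o = o + 2*o²)
f = 1/14 (f = 1/(6 - 1*(-8)) = 1/(6 + 8) = 1/14 ≈ 0.071429)
-5726/5212 + 32940/X(36, f) = -5726/5212 + 32940/(1/14 + 36) = -5726*1/5212 + 32940/(505/14) = -2863/2606 + 32940*(14/505) = -2863/2606 + 92232/101 = 240067429/263206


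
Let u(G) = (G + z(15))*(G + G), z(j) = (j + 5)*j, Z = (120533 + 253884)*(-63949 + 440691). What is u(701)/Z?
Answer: 701701/70529304707 ≈ 9.9491e-6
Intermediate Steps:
Z = 141058609414 (Z = 374417*376742 = 141058609414)
z(j) = j*(5 + j) (z(j) = (5 + j)*j = j*(5 + j))
u(G) = 2*G*(300 + G) (u(G) = (G + 15*(5 + 15))*(G + G) = (G + 15*20)*(2*G) = (G + 300)*(2*G) = (300 + G)*(2*G) = 2*G*(300 + G))
u(701)/Z = (2*701*(300 + 701))/141058609414 = (2*701*1001)*(1/141058609414) = 1403402*(1/141058609414) = 701701/70529304707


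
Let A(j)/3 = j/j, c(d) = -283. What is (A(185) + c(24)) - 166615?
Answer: -166895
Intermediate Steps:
A(j) = 3 (A(j) = 3*(j/j) = 3*1 = 3)
(A(185) + c(24)) - 166615 = (3 - 283) - 166615 = -280 - 166615 = -166895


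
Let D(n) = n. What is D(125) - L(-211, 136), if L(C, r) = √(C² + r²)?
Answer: 125 - √63017 ≈ -126.03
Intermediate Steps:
D(125) - L(-211, 136) = 125 - √((-211)² + 136²) = 125 - √(44521 + 18496) = 125 - √63017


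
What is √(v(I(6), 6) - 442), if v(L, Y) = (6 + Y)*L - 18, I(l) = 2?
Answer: 2*I*√109 ≈ 20.881*I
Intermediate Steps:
v(L, Y) = -18 + L*(6 + Y) (v(L, Y) = L*(6 + Y) - 18 = -18 + L*(6 + Y))
√(v(I(6), 6) - 442) = √((-18 + 6*2 + 2*6) - 442) = √((-18 + 12 + 12) - 442) = √(6 - 442) = √(-436) = 2*I*√109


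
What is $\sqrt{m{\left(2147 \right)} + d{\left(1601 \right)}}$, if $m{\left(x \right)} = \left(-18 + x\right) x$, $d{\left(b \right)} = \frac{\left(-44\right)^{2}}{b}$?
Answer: $\frac{\sqrt{11716300032099}}{1601} \approx 2138.0$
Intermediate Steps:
$d{\left(b \right)} = \frac{1936}{b}$
$m{\left(x \right)} = x \left(-18 + x\right)$
$\sqrt{m{\left(2147 \right)} + d{\left(1601 \right)}} = \sqrt{2147 \left(-18 + 2147\right) + \frac{1936}{1601}} = \sqrt{2147 \cdot 2129 + 1936 \cdot \frac{1}{1601}} = \sqrt{4570963 + \frac{1936}{1601}} = \sqrt{\frac{7318113699}{1601}} = \frac{\sqrt{11716300032099}}{1601}$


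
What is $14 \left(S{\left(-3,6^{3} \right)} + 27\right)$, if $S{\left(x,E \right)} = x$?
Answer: $336$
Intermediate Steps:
$14 \left(S{\left(-3,6^{3} \right)} + 27\right) = 14 \left(-3 + 27\right) = 14 \cdot 24 = 336$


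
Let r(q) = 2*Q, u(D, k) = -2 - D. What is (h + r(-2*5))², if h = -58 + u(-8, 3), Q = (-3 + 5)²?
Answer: 1936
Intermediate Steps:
Q = 4 (Q = 2² = 4)
r(q) = 8 (r(q) = 2*4 = 8)
h = -52 (h = -58 + (-2 - 1*(-8)) = -58 + (-2 + 8) = -58 + 6 = -52)
(h + r(-2*5))² = (-52 + 8)² = (-44)² = 1936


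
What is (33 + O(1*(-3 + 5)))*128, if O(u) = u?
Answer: 4480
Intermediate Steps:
(33 + O(1*(-3 + 5)))*128 = (33 + 1*(-3 + 5))*128 = (33 + 1*2)*128 = (33 + 2)*128 = 35*128 = 4480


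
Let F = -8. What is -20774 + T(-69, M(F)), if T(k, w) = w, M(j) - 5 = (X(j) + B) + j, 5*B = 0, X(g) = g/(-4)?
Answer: -20775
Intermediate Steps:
X(g) = -g/4 (X(g) = g*(-¼) = -g/4)
B = 0 (B = (⅕)*0 = 0)
M(j) = 5 + 3*j/4 (M(j) = 5 + ((-j/4 + 0) + j) = 5 + (-j/4 + j) = 5 + 3*j/4)
-20774 + T(-69, M(F)) = -20774 + (5 + (¾)*(-8)) = -20774 + (5 - 6) = -20774 - 1 = -20775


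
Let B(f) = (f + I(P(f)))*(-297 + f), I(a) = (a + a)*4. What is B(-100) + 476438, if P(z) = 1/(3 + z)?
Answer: 50068562/97 ≈ 5.1617e+5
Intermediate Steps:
I(a) = 8*a (I(a) = (2*a)*4 = 8*a)
B(f) = (-297 + f)*(f + 8/(3 + f)) (B(f) = (f + 8/(3 + f))*(-297 + f) = (-297 + f)*(f + 8/(3 + f)))
B(-100) + 476438 = (-2376 + 8*(-100) - 100*(-297 - 100)*(3 - 100))/(3 - 100) + 476438 = (-2376 - 800 - 100*(-397)*(-97))/(-97) + 476438 = -(-2376 - 800 - 3850900)/97 + 476438 = -1/97*(-3854076) + 476438 = 3854076/97 + 476438 = 50068562/97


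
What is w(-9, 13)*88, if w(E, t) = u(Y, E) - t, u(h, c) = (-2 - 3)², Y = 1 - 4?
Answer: 1056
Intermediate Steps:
Y = -3
u(h, c) = 25 (u(h, c) = (-5)² = 25)
w(E, t) = 25 - t
w(-9, 13)*88 = (25 - 1*13)*88 = (25 - 13)*88 = 12*88 = 1056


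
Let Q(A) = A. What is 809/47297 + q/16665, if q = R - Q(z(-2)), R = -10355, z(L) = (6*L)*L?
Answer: -477413578/788204505 ≈ -0.60570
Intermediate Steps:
z(L) = 6*L**2
q = -10379 (q = -10355 - 6*(-2)**2 = -10355 - 6*4 = -10355 - 1*24 = -10355 - 24 = -10379)
809/47297 + q/16665 = 809/47297 - 10379/16665 = -477413578/788204505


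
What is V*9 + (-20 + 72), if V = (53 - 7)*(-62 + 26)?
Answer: -14852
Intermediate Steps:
V = -1656 (V = 46*(-36) = -1656)
V*9 + (-20 + 72) = -1656*9 + (-20 + 72) = -14904 + 52 = -14852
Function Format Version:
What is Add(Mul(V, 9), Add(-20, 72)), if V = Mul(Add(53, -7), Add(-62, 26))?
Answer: -14852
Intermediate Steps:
V = -1656 (V = Mul(46, -36) = -1656)
Add(Mul(V, 9), Add(-20, 72)) = Add(Mul(-1656, 9), Add(-20, 72)) = Add(-14904, 52) = -14852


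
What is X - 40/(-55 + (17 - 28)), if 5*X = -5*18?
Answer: -574/33 ≈ -17.394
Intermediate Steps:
X = -18 (X = (-5*18)/5 = (⅕)*(-90) = -18)
X - 40/(-55 + (17 - 28)) = -18 - 40/(-55 + (17 - 28)) = -18 - 40/(-55 - 11) = -18 - 40/(-66) = -18 - 40*(-1/66) = -18 + 20/33 = -574/33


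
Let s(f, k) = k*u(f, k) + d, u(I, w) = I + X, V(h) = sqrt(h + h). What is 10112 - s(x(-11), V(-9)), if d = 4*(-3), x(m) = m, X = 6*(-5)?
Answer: 10124 + 123*I*sqrt(2) ≈ 10124.0 + 173.95*I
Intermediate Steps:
X = -30
V(h) = sqrt(2)*sqrt(h) (V(h) = sqrt(2*h) = sqrt(2)*sqrt(h))
d = -12
u(I, w) = -30 + I (u(I, w) = I - 30 = -30 + I)
s(f, k) = -12 + k*(-30 + f) (s(f, k) = k*(-30 + f) - 12 = -12 + k*(-30 + f))
10112 - s(x(-11), V(-9)) = 10112 - (-12 + (sqrt(2)*sqrt(-9))*(-30 - 11)) = 10112 - (-12 + (sqrt(2)*(3*I))*(-41)) = 10112 - (-12 + (3*I*sqrt(2))*(-41)) = 10112 - (-12 - 123*I*sqrt(2)) = 10112 + (12 + 123*I*sqrt(2)) = 10124 + 123*I*sqrt(2)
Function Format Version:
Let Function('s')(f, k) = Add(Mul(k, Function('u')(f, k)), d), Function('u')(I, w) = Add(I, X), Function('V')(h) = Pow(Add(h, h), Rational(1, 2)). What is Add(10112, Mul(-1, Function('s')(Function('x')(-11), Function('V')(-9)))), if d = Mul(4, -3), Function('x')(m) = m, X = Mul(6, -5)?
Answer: Add(10124, Mul(123, I, Pow(2, Rational(1, 2)))) ≈ Add(10124., Mul(173.95, I))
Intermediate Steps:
X = -30
Function('V')(h) = Mul(Pow(2, Rational(1, 2)), Pow(h, Rational(1, 2))) (Function('V')(h) = Pow(Mul(2, h), Rational(1, 2)) = Mul(Pow(2, Rational(1, 2)), Pow(h, Rational(1, 2))))
d = -12
Function('u')(I, w) = Add(-30, I) (Function('u')(I, w) = Add(I, -30) = Add(-30, I))
Function('s')(f, k) = Add(-12, Mul(k, Add(-30, f))) (Function('s')(f, k) = Add(Mul(k, Add(-30, f)), -12) = Add(-12, Mul(k, Add(-30, f))))
Add(10112, Mul(-1, Function('s')(Function('x')(-11), Function('V')(-9)))) = Add(10112, Mul(-1, Add(-12, Mul(Mul(Pow(2, Rational(1, 2)), Pow(-9, Rational(1, 2))), Add(-30, -11))))) = Add(10112, Mul(-1, Add(-12, Mul(Mul(Pow(2, Rational(1, 2)), Mul(3, I)), -41)))) = Add(10112, Mul(-1, Add(-12, Mul(Mul(3, I, Pow(2, Rational(1, 2))), -41)))) = Add(10112, Mul(-1, Add(-12, Mul(-123, I, Pow(2, Rational(1, 2)))))) = Add(10112, Add(12, Mul(123, I, Pow(2, Rational(1, 2))))) = Add(10124, Mul(123, I, Pow(2, Rational(1, 2))))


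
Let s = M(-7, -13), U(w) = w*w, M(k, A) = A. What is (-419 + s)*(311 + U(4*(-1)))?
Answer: -141264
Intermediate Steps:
U(w) = w**2
s = -13
(-419 + s)*(311 + U(4*(-1))) = (-419 - 13)*(311 + (4*(-1))**2) = -432*(311 + (-4)**2) = -432*(311 + 16) = -432*327 = -141264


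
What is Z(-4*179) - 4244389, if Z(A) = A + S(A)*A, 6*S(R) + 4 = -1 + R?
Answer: -12477197/3 ≈ -4.1591e+6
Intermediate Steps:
S(R) = -5/6 + R/6 (S(R) = -2/3 + (-1 + R)/6 = -2/3 + (-1/6 + R/6) = -5/6 + R/6)
Z(A) = A + A*(-5/6 + A/6) (Z(A) = A + (-5/6 + A/6)*A = A + A*(-5/6 + A/6))
Z(-4*179) - 4244389 = (-4*179)*(1 - 4*179)/6 - 4244389 = (1/6)*(-716)*(1 - 716) - 4244389 = (1/6)*(-716)*(-715) - 4244389 = 255970/3 - 4244389 = -12477197/3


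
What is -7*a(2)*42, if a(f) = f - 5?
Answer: 882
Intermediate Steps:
a(f) = -5 + f
-7*a(2)*42 = -7*(-5 + 2)*42 = -7*(-3)*42 = 21*42 = 882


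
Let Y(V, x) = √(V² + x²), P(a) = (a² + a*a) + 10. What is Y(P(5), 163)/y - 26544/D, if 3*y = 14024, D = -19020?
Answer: 2212/1585 + 3*√30169/14024 ≈ 1.4327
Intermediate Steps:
y = 14024/3 (y = (⅓)*14024 = 14024/3 ≈ 4674.7)
P(a) = 10 + 2*a² (P(a) = (a² + a²) + 10 = 2*a² + 10 = 10 + 2*a²)
Y(P(5), 163)/y - 26544/D = √((10 + 2*5²)² + 163²)/(14024/3) - 26544/(-19020) = √((10 + 2*25)² + 26569)*(3/14024) - 26544*(-1/19020) = √((10 + 50)² + 26569)*(3/14024) + 2212/1585 = √(60² + 26569)*(3/14024) + 2212/1585 = √(3600 + 26569)*(3/14024) + 2212/1585 = √30169*(3/14024) + 2212/1585 = 3*√30169/14024 + 2212/1585 = 2212/1585 + 3*√30169/14024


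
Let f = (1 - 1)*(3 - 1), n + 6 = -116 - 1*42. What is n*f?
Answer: 0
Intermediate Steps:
n = -164 (n = -6 + (-116 - 1*42) = -6 + (-116 - 42) = -6 - 158 = -164)
f = 0 (f = 0*2 = 0)
n*f = -164*0 = 0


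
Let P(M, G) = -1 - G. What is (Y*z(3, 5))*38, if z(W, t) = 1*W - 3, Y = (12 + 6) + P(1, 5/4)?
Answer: 0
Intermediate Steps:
Y = 63/4 (Y = (12 + 6) + (-1 - 5/4) = 18 + (-1 - 5/4) = 18 - 9/4 = 63/4 ≈ 15.750)
z(W, t) = -3 + W (z(W, t) = W - 3 = -3 + W)
(Y*z(3, 5))*38 = (63*(-3 + 3)/4)*38 = ((63/4)*0)*38 = 0*38 = 0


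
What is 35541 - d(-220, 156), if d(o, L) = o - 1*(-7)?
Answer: 35754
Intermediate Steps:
d(o, L) = 7 + o (d(o, L) = o + 7 = 7 + o)
35541 - d(-220, 156) = 35541 - (7 - 220) = 35541 - 1*(-213) = 35541 + 213 = 35754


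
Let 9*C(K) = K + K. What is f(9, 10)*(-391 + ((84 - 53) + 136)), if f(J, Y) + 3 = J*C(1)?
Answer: 224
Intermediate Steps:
C(K) = 2*K/9 (C(K) = (K + K)/9 = (2*K)/9 = 2*K/9)
f(J, Y) = -3 + 2*J/9 (f(J, Y) = -3 + J*((2/9)*1) = -3 + J*(2/9) = -3 + 2*J/9)
f(9, 10)*(-391 + ((84 - 53) + 136)) = (-3 + (2/9)*9)*(-391 + ((84 - 53) + 136)) = (-3 + 2)*(-391 + (31 + 136)) = -(-391 + 167) = -1*(-224) = 224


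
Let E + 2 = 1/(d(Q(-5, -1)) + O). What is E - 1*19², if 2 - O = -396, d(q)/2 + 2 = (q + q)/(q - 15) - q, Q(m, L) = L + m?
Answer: -1034543/2850 ≈ -363.00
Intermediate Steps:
d(q) = -4 - 2*q + 4*q/(-15 + q) (d(q) = -4 + 2*((q + q)/(q - 15) - q) = -4 + 2*((2*q)/(-15 + q) - q) = -4 + 2*(2*q/(-15 + q) - q) = -4 + 2*(-q + 2*q/(-15 + q)) = -4 + (-2*q + 4*q/(-15 + q)) = -4 - 2*q + 4*q/(-15 + q))
O = 398 (O = 2 - 1*(-396) = 2 + 396 = 398)
E = -5693/2850 (E = -2 + 1/(2*(30 - (-1 - 5)² + 15*(-1 - 5))/(-15 + (-1 - 5)) + 398) = -2 + 1/(2*(30 - 1*(-6)² + 15*(-6))/(-15 - 6) + 398) = -2 + 1/(2*(30 - 1*36 - 90)/(-21) + 398) = -2 + 1/(2*(-1/21)*(30 - 36 - 90) + 398) = -2 + 1/(2*(-1/21)*(-96) + 398) = -2 + 1/(64/7 + 398) = -2 + 1/(2850/7) = -2 + 7/2850 = -5693/2850 ≈ -1.9975)
E - 1*19² = -5693/2850 - 1*19² = -5693/2850 - 1*361 = -5693/2850 - 361 = -1034543/2850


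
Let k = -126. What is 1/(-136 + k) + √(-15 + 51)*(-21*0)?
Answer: -1/262 ≈ -0.0038168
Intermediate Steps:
1/(-136 + k) + √(-15 + 51)*(-21*0) = 1/(-136 - 126) + √(-15 + 51)*(-21*0) = 1/(-262) + √36*0 = -1/262 + 6*0 = -1/262 + 0 = -1/262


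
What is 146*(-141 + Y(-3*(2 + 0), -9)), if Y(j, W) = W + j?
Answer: -22776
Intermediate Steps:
146*(-141 + Y(-3*(2 + 0), -9)) = 146*(-141 + (-9 - 3*(2 + 0))) = 146*(-141 + (-9 - 3*2)) = 146*(-141 + (-9 - 6)) = 146*(-141 - 15) = 146*(-156) = -22776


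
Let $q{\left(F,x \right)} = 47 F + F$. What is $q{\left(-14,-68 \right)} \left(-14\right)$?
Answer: $9408$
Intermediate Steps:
$q{\left(F,x \right)} = 48 F$
$q{\left(-14,-68 \right)} \left(-14\right) = 48 \left(-14\right) \left(-14\right) = \left(-672\right) \left(-14\right) = 9408$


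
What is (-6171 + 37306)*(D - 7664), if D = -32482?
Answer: -1249945710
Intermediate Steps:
(-6171 + 37306)*(D - 7664) = (-6171 + 37306)*(-32482 - 7664) = 31135*(-40146) = -1249945710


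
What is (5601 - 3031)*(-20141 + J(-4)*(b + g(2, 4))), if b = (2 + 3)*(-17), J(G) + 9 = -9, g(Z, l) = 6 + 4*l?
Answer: -48847990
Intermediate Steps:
J(G) = -18 (J(G) = -9 - 9 = -18)
b = -85 (b = 5*(-17) = -85)
(5601 - 3031)*(-20141 + J(-4)*(b + g(2, 4))) = (5601 - 3031)*(-20141 - 18*(-85 + (6 + 4*4))) = 2570*(-20141 - 18*(-85 + (6 + 16))) = 2570*(-20141 - 18*(-85 + 22)) = 2570*(-20141 - 18*(-63)) = 2570*(-20141 + 1134) = 2570*(-19007) = -48847990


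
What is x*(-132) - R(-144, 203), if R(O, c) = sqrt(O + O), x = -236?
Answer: 31152 - 12*I*sqrt(2) ≈ 31152.0 - 16.971*I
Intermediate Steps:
R(O, c) = sqrt(2)*sqrt(O) (R(O, c) = sqrt(2*O) = sqrt(2)*sqrt(O))
x*(-132) - R(-144, 203) = -236*(-132) - sqrt(2)*sqrt(-144) = 31152 - sqrt(2)*12*I = 31152 - 12*I*sqrt(2)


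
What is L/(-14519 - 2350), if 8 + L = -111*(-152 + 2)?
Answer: -16642/16869 ≈ -0.98654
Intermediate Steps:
L = 16642 (L = -8 - 111*(-152 + 2) = -8 - 111*(-150) = -8 + 16650 = 16642)
L/(-14519 - 2350) = 16642/(-14519 - 2350) = 16642/(-16869) = 16642*(-1/16869) = -16642/16869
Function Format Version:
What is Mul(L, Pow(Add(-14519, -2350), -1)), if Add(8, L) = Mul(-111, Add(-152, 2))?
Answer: Rational(-16642, 16869) ≈ -0.98654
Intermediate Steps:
L = 16642 (L = Add(-8, Mul(-111, Add(-152, 2))) = Add(-8, Mul(-111, -150)) = Add(-8, 16650) = 16642)
Mul(L, Pow(Add(-14519, -2350), -1)) = Mul(16642, Pow(Add(-14519, -2350), -1)) = Mul(16642, Pow(-16869, -1)) = Mul(16642, Rational(-1, 16869)) = Rational(-16642, 16869)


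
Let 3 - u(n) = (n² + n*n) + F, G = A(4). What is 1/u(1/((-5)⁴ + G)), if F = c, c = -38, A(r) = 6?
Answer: 398161/16324599 ≈ 0.024390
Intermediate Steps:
F = -38
G = 6
u(n) = 41 - 2*n² (u(n) = 3 - ((n² + n*n) - 38) = 3 - ((n² + n²) - 38) = 3 - (2*n² - 38) = 3 - (-38 + 2*n²) = 3 + (38 - 2*n²) = 41 - 2*n²)
1/u(1/((-5)⁴ + G)) = 1/(41 - 2/((-5)⁴ + 6)²) = 1/(41 - 2/(625 + 6)²) = 1/(41 - 2*(1/631)²) = 1/(41 - 2*1/398161) = 1/(41 - 2/398161) = 1/(16324599/398161) = 398161/16324599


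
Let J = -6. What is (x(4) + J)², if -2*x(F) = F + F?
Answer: 100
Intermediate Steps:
x(F) = -F (x(F) = -(F + F)/2 = -F)
(x(4) + J)² = (-1*4 - 6)² = (-4 - 6)² = (-10)² = 100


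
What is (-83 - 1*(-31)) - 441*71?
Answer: -31363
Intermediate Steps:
(-83 - 1*(-31)) - 441*71 = (-83 + 31) - 31311 = -52 - 31311 = -31363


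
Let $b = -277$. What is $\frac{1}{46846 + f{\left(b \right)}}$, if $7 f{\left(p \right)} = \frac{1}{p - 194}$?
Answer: $\frac{3297}{154451261} \approx 2.1347 \cdot 10^{-5}$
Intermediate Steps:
$f{\left(p \right)} = \frac{1}{7 \left(-194 + p\right)}$ ($f{\left(p \right)} = \frac{1}{7 \left(p - 194\right)} = \frac{1}{7 \left(-194 + p\right)}$)
$\frac{1}{46846 + f{\left(b \right)}} = \frac{1}{46846 + \frac{1}{7 \left(-194 - 277\right)}} = \frac{1}{46846 + \frac{1}{7 \left(-471\right)}} = \frac{1}{46846 + \frac{1}{7} \left(- \frac{1}{471}\right)} = \frac{1}{46846 - \frac{1}{3297}} = \frac{1}{\frac{154451261}{3297}} = \frac{3297}{154451261}$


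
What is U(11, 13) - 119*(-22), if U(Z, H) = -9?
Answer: 2609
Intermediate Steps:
U(11, 13) - 119*(-22) = -9 - 119*(-22) = -9 + 2618 = 2609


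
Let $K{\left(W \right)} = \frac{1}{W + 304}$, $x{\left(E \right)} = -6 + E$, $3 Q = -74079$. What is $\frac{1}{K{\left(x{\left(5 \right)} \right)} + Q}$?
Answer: $- \frac{303}{7481978} \approx -4.0497 \cdot 10^{-5}$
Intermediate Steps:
$Q = -24693$ ($Q = \frac{1}{3} \left(-74079\right) = -24693$)
$K{\left(W \right)} = \frac{1}{304 + W}$
$\frac{1}{K{\left(x{\left(5 \right)} \right)} + Q} = \frac{1}{\frac{1}{304 + \left(-6 + 5\right)} - 24693} = \frac{1}{\frac{1}{304 - 1} - 24693} = \frac{1}{\frac{1}{303} - 24693} = \frac{1}{- \frac{7481978}{303}} = - \frac{303}{7481978}$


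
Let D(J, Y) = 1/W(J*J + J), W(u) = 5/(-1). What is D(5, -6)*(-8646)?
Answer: 8646/5 ≈ 1729.2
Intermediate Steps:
W(u) = -5 (W(u) = 5*(-1) = -5)
D(J, Y) = -1/5 (D(J, Y) = 1/(-5) = -1/5)
D(5, -6)*(-8646) = -1/5*(-8646) = 8646/5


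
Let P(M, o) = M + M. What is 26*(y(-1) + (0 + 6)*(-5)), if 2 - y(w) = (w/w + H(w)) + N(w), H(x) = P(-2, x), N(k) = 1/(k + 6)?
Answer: -3276/5 ≈ -655.20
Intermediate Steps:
P(M, o) = 2*M
N(k) = 1/(6 + k)
H(x) = -4 (H(x) = 2*(-2) = -4)
y(w) = 5 - 1/(6 + w) (y(w) = 2 - ((w/w - 4) + 1/(6 + w)) = 2 - ((1 - 4) + 1/(6 + w)) = 2 - (-3 + 1/(6 + w)) = 2 + (3 - 1/(6 + w)) = 5 - 1/(6 + w))
26*(y(-1) + (0 + 6)*(-5)) = 26*((29 + 5*(-1))/(6 - 1) + (0 + 6)*(-5)) = 26*((29 - 5)/5 + 6*(-5)) = 26*((⅕)*24 - 30) = 26*(24/5 - 30) = 26*(-126/5) = -3276/5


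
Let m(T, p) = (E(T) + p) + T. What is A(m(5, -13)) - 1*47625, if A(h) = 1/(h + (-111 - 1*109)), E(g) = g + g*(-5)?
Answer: -11811001/248 ≈ -47625.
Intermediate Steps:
E(g) = -4*g (E(g) = g - 5*g = -4*g)
m(T, p) = p - 3*T (m(T, p) = (-4*T + p) + T = (p - 4*T) + T = p - 3*T)
A(h) = 1/(-220 + h) (A(h) = 1/(h + (-111 - 109)) = 1/(h - 220) = 1/(-220 + h))
A(m(5, -13)) - 1*47625 = 1/(-220 + (-13 - 3*5)) - 1*47625 = 1/(-220 + (-13 - 15)) - 47625 = 1/(-220 - 28) - 47625 = 1/(-248) - 47625 = -1/248 - 47625 = -11811001/248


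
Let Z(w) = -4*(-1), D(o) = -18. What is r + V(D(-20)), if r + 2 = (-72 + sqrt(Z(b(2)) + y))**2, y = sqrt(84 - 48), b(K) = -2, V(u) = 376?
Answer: 5568 - 144*sqrt(10) ≈ 5112.6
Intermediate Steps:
Z(w) = 4
y = 6 (y = sqrt(36) = 6)
r = -2 + (-72 + sqrt(10))**2 (r = -2 + (-72 + sqrt(4 + 6))**2 = -2 + (-72 + sqrt(10))**2 ≈ 4736.6)
r + V(D(-20)) = (5192 - 144*sqrt(10)) + 376 = 5568 - 144*sqrt(10)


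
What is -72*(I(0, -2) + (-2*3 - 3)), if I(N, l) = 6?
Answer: 216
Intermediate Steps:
-72*(I(0, -2) + (-2*3 - 3)) = -72*(6 + (-2*3 - 3)) = -72*(6 + (-6 - 3)) = -72*(6 - 9) = -72*(-3) = 216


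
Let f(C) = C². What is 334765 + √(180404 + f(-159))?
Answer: 334765 + √205685 ≈ 3.3522e+5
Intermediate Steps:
334765 + √(180404 + f(-159)) = 334765 + √(180404 + (-159)²) = 334765 + √(180404 + 25281) = 334765 + √205685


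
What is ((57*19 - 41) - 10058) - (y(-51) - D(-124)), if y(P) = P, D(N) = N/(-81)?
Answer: -726041/81 ≈ -8963.5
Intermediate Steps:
D(N) = -N/81 (D(N) = N*(-1/81) = -N/81)
((57*19 - 41) - 10058) - (y(-51) - D(-124)) = ((57*19 - 41) - 10058) - (-51 - (-1)*(-124)/81) = ((1083 - 41) - 10058) - (-51 - 1*124/81) = (1042 - 10058) - (-51 - 124/81) = -9016 - 1*(-4255/81) = -9016 + 4255/81 = -726041/81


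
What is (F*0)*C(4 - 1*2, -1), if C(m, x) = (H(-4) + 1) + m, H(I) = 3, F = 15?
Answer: 0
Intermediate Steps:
C(m, x) = 4 + m (C(m, x) = (3 + 1) + m = 4 + m)
(F*0)*C(4 - 1*2, -1) = (15*0)*(4 + (4 - 1*2)) = 0*(4 + (4 - 2)) = 0*(4 + 2) = 0*6 = 0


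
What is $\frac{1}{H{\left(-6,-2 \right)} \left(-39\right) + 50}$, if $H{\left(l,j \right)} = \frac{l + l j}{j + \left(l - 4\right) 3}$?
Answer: $\frac{16}{917} \approx 0.017448$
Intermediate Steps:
$H{\left(l,j \right)} = \frac{l + j l}{-12 + j + 3 l}$ ($H{\left(l,j \right)} = \frac{l + j l}{j + \left(-4 + l\right) 3} = \frac{l + j l}{j + \left(-12 + 3 l\right)} = \frac{l + j l}{-12 + j + 3 l}$)
$\frac{1}{H{\left(-6,-2 \right)} \left(-39\right) + 50} = \frac{1}{- \frac{6 \left(1 - 2\right)}{-12 - 2 + 3 \left(-6\right)} \left(-39\right) + 50} = \frac{1}{\left(-6\right) \frac{1}{-12 - 2 - 18} \left(-1\right) \left(-39\right) + 50} = \frac{1}{\left(-6\right) \frac{1}{-32} \left(-1\right) \left(-39\right) + 50} = \frac{1}{\left(-6\right) \left(- \frac{1}{32}\right) \left(-1\right) \left(-39\right) + 50} = \frac{1}{\left(- \frac{3}{16}\right) \left(-39\right) + 50} = \frac{1}{\frac{117}{16} + 50} = \frac{1}{\frac{917}{16}} = \frac{16}{917}$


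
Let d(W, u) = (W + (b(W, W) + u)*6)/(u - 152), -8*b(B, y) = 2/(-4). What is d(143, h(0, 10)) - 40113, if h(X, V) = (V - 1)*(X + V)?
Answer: -19901515/496 ≈ -40124.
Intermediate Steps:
b(B, y) = 1/16 (b(B, y) = -1/(4*(-4)) = -(-1)/(4*4) = -1/8*(-1/2) = 1/16)
h(X, V) = (-1 + V)*(V + X)
d(W, u) = (3/8 + W + 6*u)/(-152 + u) (d(W, u) = (W + (1/16 + u)*6)/(u - 152) = (W + (3/8 + 6*u))/(-152 + u) = (3/8 + W + 6*u)/(-152 + u))
d(143, h(0, 10)) - 40113 = (3/8 + 143 + 6*(10**2 - 1*10 - 1*0 + 10*0))/(-152 + (10**2 - 1*10 - 1*0 + 10*0)) - 40113 = (3/8 + 143 + 6*(100 - 10 + 0 + 0))/(-152 + (100 - 10 + 0 + 0)) - 40113 = (3/8 + 143 + 6*90)/(-152 + 90) - 40113 = (3/8 + 143 + 540)/(-62) - 40113 = -1/62*5467/8 - 40113 = -5467/496 - 40113 = -19901515/496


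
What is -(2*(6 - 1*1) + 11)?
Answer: -21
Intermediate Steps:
-(2*(6 - 1*1) + 11) = -(2*(6 - 1) + 11) = -(2*5 + 11) = -(10 + 11) = -1*21 = -21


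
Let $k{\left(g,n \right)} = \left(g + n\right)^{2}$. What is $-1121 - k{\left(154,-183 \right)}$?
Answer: $-1962$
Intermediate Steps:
$-1121 - k{\left(154,-183 \right)} = -1121 - \left(154 - 183\right)^{2} = -1121 - \left(-29\right)^{2} = -1121 - 841 = -1962$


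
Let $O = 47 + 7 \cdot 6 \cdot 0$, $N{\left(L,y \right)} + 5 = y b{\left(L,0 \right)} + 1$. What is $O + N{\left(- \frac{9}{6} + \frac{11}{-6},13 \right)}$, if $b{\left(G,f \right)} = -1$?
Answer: $30$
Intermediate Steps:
$N{\left(L,y \right)} = -4 - y$ ($N{\left(L,y \right)} = -5 + \left(y \left(-1\right) + 1\right) = -5 - \left(-1 + y\right) = -4 - y$)
$O = 47$ ($O = 47 + 42 \cdot 0 = 47 + 0 = 47$)
$O + N{\left(- \frac{9}{6} + \frac{11}{-6},13 \right)} = 47 - 17 = 30$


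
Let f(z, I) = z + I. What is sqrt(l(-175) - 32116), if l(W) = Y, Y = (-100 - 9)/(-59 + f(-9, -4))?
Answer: I*sqrt(4624486)/12 ≈ 179.21*I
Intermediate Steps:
f(z, I) = I + z
Y = 109/72 (Y = (-100 - 9)/(-59 + (-4 - 9)) = -109/(-59 - 13) = -109/(-72) = -109*(-1/72) = 109/72 ≈ 1.5139)
l(W) = 109/72
sqrt(l(-175) - 32116) = sqrt(109/72 - 32116) = sqrt(-2312243/72) = I*sqrt(4624486)/12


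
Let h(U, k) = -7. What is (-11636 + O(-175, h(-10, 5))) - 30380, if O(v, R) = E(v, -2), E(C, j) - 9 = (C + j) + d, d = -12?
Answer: -42196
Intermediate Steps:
E(C, j) = -3 + C + j (E(C, j) = 9 + ((C + j) - 12) = 9 + (-12 + C + j) = -3 + C + j)
O(v, R) = -5 + v (O(v, R) = -3 + v - 2 = -5 + v)
(-11636 + O(-175, h(-10, 5))) - 30380 = (-11636 + (-5 - 175)) - 30380 = (-11636 - 180) - 30380 = -11816 - 30380 = -42196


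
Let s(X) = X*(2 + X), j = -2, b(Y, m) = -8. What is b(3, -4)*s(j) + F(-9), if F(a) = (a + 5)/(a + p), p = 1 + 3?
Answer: 4/5 ≈ 0.80000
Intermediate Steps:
p = 4
F(a) = (5 + a)/(4 + a) (F(a) = (a + 5)/(a + 4) = (5 + a)/(4 + a))
b(3, -4)*s(j) + F(-9) = -(-16)*(2 - 2) + (5 - 9)/(4 - 9) = -(-16)*0 - 4/(-5) = -8*0 - 1/5*(-4) = 0 + 4/5 = 4/5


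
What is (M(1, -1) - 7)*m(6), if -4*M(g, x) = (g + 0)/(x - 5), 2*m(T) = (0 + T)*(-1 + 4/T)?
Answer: 167/24 ≈ 6.9583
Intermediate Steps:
m(T) = T*(-1 + 4/T)/2 (m(T) = ((0 + T)*(-1 + 4/T))/2 = (T*(-1 + 4/T))/2 = T*(-1 + 4/T)/2)
M(g, x) = -g/(4*(-5 + x)) (M(g, x) = -(g + 0)/(4*(x - 5)) = -g/(4*(-5 + x)))
(M(1, -1) - 7)*m(6) = (-1*1/(-20 + 4*(-1)) - 7)*(2 - ½*6) = (-1*1/(-20 - 4) - 7)*(2 - 3) = (-1*1/(-24) - 7)*(-1) = (-1*1*(-1/24) - 7)*(-1) = (1/24 - 7)*(-1) = -167/24*(-1) = 167/24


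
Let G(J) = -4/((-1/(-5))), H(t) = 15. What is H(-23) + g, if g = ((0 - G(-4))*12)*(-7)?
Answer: -1665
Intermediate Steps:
G(J) = -20 (G(J) = -4/((-1*(-⅕))) = -4/⅕ = -4*5 = -20)
g = -1680 (g = ((0 - 1*(-20))*12)*(-7) = ((0 + 20)*12)*(-7) = (20*12)*(-7) = 240*(-7) = -1680)
H(-23) + g = 15 - 1680 = -1665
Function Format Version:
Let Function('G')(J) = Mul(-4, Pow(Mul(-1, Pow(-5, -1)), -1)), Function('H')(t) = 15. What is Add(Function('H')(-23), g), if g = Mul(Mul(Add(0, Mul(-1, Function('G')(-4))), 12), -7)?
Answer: -1665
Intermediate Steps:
Function('G')(J) = -20 (Function('G')(J) = Mul(-4, Pow(Mul(-1, Rational(-1, 5)), -1)) = Mul(-4, Pow(Rational(1, 5), -1)) = Mul(-4, 5) = -20)
g = -1680 (g = Mul(Mul(Add(0, Mul(-1, -20)), 12), -7) = Mul(Mul(Add(0, 20), 12), -7) = Mul(Mul(20, 12), -7) = Mul(240, -7) = -1680)
Add(Function('H')(-23), g) = Add(15, -1680) = -1665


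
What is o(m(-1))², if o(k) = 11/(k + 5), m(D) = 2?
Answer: 121/49 ≈ 2.4694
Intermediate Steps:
o(k) = 11/(5 + k)
o(m(-1))² = (11/(5 + 2))² = (11/7)² = 121/49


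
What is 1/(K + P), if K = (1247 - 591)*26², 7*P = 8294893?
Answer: 7/11399085 ≈ 6.1408e-7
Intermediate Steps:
P = 8294893/7 (P = (⅐)*8294893 = 8294893/7 ≈ 1.1850e+6)
K = 443456 (K = 656*676 = 443456)
1/(K + P) = 1/(443456 + 8294893/7) = 1/(11399085/7) = 7/11399085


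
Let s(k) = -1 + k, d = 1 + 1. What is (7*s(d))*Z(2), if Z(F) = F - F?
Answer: 0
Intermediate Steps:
Z(F) = 0
d = 2
(7*s(d))*Z(2) = (7*(-1 + 2))*0 = (7*1)*0 = 7*0 = 0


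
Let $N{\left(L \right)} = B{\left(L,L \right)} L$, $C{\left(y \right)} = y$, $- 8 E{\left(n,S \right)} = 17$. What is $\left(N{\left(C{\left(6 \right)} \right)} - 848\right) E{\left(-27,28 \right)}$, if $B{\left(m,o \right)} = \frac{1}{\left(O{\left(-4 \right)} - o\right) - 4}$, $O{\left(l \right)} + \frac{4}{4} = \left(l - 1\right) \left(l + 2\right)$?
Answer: $\frac{7259}{4} \approx 1814.8$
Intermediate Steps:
$E{\left(n,S \right)} = - \frac{17}{8}$ ($E{\left(n,S \right)} = \left(- \frac{1}{8}\right) 17 = - \frac{17}{8}$)
$O{\left(l \right)} = -1 + \left(-1 + l\right) \left(2 + l\right)$ ($O{\left(l \right)} = -1 + \left(l - 1\right) \left(l + 2\right) = -1 + \left(-1 + l\right) \left(2 + l\right)$)
$B{\left(m,o \right)} = \frac{1}{5 - o}$ ($B{\left(m,o \right)} = \frac{1}{\left(\left(-3 - 4 + \left(-4\right)^{2}\right) - o\right) - 4} = \frac{1}{\left(\left(-3 - 4 + 16\right) - o\right) - 4} = \frac{1}{\left(9 - o\right) - 4} = \frac{1}{5 - o}$)
$N{\left(L \right)} = - \frac{L}{-5 + L}$ ($N{\left(L \right)} = - \frac{1}{-5 + L} L = - \frac{L}{-5 + L}$)
$\left(N{\left(C{\left(6 \right)} \right)} - 848\right) E{\left(-27,28 \right)} = \left(\left(-1\right) 6 \frac{1}{-5 + 6} - 848\right) \left(- \frac{17}{8}\right) = \left(\left(-1\right) 6 \cdot 1^{-1} - 848\right) \left(- \frac{17}{8}\right) = \left(\left(-1\right) 6 \cdot 1 - 848\right) \left(- \frac{17}{8}\right) = \left(-6 - 848\right) \left(- \frac{17}{8}\right) = \left(-854\right) \left(- \frac{17}{8}\right) = \frac{7259}{4}$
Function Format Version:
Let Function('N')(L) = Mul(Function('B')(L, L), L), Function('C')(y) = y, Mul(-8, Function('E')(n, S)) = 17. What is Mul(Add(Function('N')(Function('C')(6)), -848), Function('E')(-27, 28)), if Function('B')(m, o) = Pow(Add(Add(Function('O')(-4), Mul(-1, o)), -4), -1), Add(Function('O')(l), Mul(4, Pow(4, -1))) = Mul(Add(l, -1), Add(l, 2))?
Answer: Rational(7259, 4) ≈ 1814.8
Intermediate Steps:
Function('E')(n, S) = Rational(-17, 8) (Function('E')(n, S) = Mul(Rational(-1, 8), 17) = Rational(-17, 8))
Function('O')(l) = Add(-1, Mul(Add(-1, l), Add(2, l))) (Function('O')(l) = Add(-1, Mul(Add(l, -1), Add(l, 2))) = Add(-1, Mul(Add(-1, l), Add(2, l))))
Function('B')(m, o) = Pow(Add(5, Mul(-1, o)), -1) (Function('B')(m, o) = Pow(Add(Add(Add(-3, -4, Pow(-4, 2)), Mul(-1, o)), -4), -1) = Pow(Add(Add(Add(-3, -4, 16), Mul(-1, o)), -4), -1) = Pow(Add(Add(9, Mul(-1, o)), -4), -1) = Pow(Add(5, Mul(-1, o)), -1))
Function('N')(L) = Mul(-1, L, Pow(Add(-5, L), -1)) (Function('N')(L) = Mul(Mul(-1, Pow(Add(-5, L), -1)), L) = Mul(-1, L, Pow(Add(-5, L), -1)))
Mul(Add(Function('N')(Function('C')(6)), -848), Function('E')(-27, 28)) = Mul(Add(Mul(-1, 6, Pow(Add(-5, 6), -1)), -848), Rational(-17, 8)) = Mul(Add(Mul(-1, 6, Pow(1, -1)), -848), Rational(-17, 8)) = Mul(Add(Mul(-1, 6, 1), -848), Rational(-17, 8)) = Mul(Add(-6, -848), Rational(-17, 8)) = Mul(-854, Rational(-17, 8)) = Rational(7259, 4)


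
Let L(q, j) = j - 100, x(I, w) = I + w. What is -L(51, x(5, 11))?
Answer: 84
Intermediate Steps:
L(q, j) = -100 + j
-L(51, x(5, 11)) = -(-100 + (5 + 11)) = -(-100 + 16) = -1*(-84) = 84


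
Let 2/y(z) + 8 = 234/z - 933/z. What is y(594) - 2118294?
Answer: -3848940594/1817 ≈ -2.1183e+6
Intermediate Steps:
y(z) = 2/(-8 - 699/z) (y(z) = 2/(-8 + (234/z - 933/z)) = 2/(-8 - 699/z))
y(594) - 2118294 = -2*594/(699 + 8*594) - 2118294 = -2*594/(699 + 4752) - 2118294 = -2*594/5451 - 2118294 = -2*594*1/5451 - 2118294 = -396/1817 - 2118294 = -3848940594/1817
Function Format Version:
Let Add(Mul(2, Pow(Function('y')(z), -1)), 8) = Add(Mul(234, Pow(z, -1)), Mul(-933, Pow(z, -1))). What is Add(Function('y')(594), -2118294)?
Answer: Rational(-3848940594, 1817) ≈ -2.1183e+6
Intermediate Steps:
Function('y')(z) = Mul(2, Pow(Add(-8, Mul(-699, Pow(z, -1))), -1)) (Function('y')(z) = Mul(2, Pow(Add(-8, Add(Mul(234, Pow(z, -1)), Mul(-933, Pow(z, -1)))), -1)) = Mul(2, Pow(Add(-8, Mul(-699, Pow(z, -1))), -1)))
Add(Function('y')(594), -2118294) = Add(Mul(-2, 594, Pow(Add(699, Mul(8, 594)), -1)), -2118294) = Add(Mul(-2, 594, Pow(Add(699, 4752), -1)), -2118294) = Add(Mul(-2, 594, Pow(5451, -1)), -2118294) = Add(Mul(-2, 594, Rational(1, 5451)), -2118294) = Add(Rational(-396, 1817), -2118294) = Rational(-3848940594, 1817)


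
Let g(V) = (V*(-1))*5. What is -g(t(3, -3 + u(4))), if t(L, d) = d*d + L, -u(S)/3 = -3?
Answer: 195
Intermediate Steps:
u(S) = 9 (u(S) = -3*(-3) = 9)
t(L, d) = L + d**2 (t(L, d) = d**2 + L = L + d**2)
g(V) = -5*V (g(V) = -V*5 = -5*V)
-g(t(3, -3 + u(4))) = -(-5)*(3 + (-3 + 9)**2) = -(-5)*(3 + 6**2) = -(-5)*(3 + 36) = -(-5)*39 = -1*(-195) = 195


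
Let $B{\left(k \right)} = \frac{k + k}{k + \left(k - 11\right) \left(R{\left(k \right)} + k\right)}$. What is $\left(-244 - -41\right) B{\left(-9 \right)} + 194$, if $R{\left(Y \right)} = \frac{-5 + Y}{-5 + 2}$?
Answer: $\frac{56164}{233} \approx 241.05$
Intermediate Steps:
$R{\left(Y \right)} = \frac{5}{3} - \frac{Y}{3}$ ($R{\left(Y \right)} = \frac{-5 + Y}{-3} = \left(-5 + Y\right) \left(- \frac{1}{3}\right) = \frac{5}{3} - \frac{Y}{3}$)
$B{\left(k \right)} = \frac{2 k}{k + \left(-11 + k\right) \left(\frac{5}{3} + \frac{2 k}{3}\right)}$ ($B{\left(k \right)} = \frac{k + k}{k + \left(k - 11\right) \left(\left(\frac{5}{3} - \frac{k}{3}\right) + k\right)} = \frac{2 k}{k + \left(-11 + k\right) \left(\frac{5}{3} + \frac{2 k}{3}\right)}$)
$\left(-244 - -41\right) B{\left(-9 \right)} + 194 = \left(-244 - -41\right) 6 \left(-9\right) \frac{1}{-55 - -126 + 2 \left(-9\right)^{2}} + 194 = \left(-244 + 41\right) 6 \left(-9\right) \frac{1}{-55 + 126 + 2 \cdot 81} + 194 = - 203 \cdot 6 \left(-9\right) \frac{1}{-55 + 126 + 162} + 194 = - 203 \cdot 6 \left(-9\right) \frac{1}{233} + 194 = \left(-203\right) \left(- \frac{54}{233}\right) + 194 = \frac{10962}{233} + 194 = \frac{56164}{233}$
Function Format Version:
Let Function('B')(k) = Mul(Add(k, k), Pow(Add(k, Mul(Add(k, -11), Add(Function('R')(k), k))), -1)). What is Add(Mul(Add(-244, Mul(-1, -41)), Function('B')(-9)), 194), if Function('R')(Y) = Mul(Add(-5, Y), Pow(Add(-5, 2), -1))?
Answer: Rational(56164, 233) ≈ 241.05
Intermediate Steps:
Function('R')(Y) = Add(Rational(5, 3), Mul(Rational(-1, 3), Y)) (Function('R')(Y) = Mul(Add(-5, Y), Pow(-3, -1)) = Mul(Add(-5, Y), Rational(-1, 3)) = Add(Rational(5, 3), Mul(Rational(-1, 3), Y)))
Function('B')(k) = Mul(2, k, Pow(Add(k, Mul(Add(-11, k), Add(Rational(5, 3), Mul(Rational(2, 3), k)))), -1)) (Function('B')(k) = Mul(Add(k, k), Pow(Add(k, Mul(Add(k, -11), Add(Add(Rational(5, 3), Mul(Rational(-1, 3), k)), k))), -1)) = Mul(Mul(2, k), Pow(Add(k, Mul(Add(-11, k), Add(Rational(5, 3), Mul(Rational(2, 3), k)))), -1)) = Mul(2, k, Pow(Add(k, Mul(Add(-11, k), Add(Rational(5, 3), Mul(Rational(2, 3), k)))), -1)))
Add(Mul(Add(-244, Mul(-1, -41)), Function('B')(-9)), 194) = Add(Mul(Add(-244, Mul(-1, -41)), Mul(6, -9, Pow(Add(-55, Mul(-14, -9), Mul(2, Pow(-9, 2))), -1))), 194) = Add(Mul(Add(-244, 41), Mul(6, -9, Pow(Add(-55, 126, Mul(2, 81)), -1))), 194) = Add(Mul(-203, Mul(6, -9, Pow(Add(-55, 126, 162), -1))), 194) = Add(Mul(-203, Mul(6, -9, Pow(233, -1))), 194) = Add(Mul(-203, Mul(6, -9, Rational(1, 233))), 194) = Add(Mul(-203, Rational(-54, 233)), 194) = Add(Rational(10962, 233), 194) = Rational(56164, 233)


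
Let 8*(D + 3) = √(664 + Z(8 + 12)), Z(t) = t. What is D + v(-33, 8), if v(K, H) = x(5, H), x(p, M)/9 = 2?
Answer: 15 + 3*√19/4 ≈ 18.269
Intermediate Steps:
x(p, M) = 18 (x(p, M) = 9*2 = 18)
v(K, H) = 18
D = -3 + 3*√19/4 (D = -3 + √(664 + (8 + 12))/8 = -3 + √(664 + 20)/8 = -3 + √684/8 = -3 + (6*√19)/8 = -3 + 3*√19/4 ≈ 0.26917)
D + v(-33, 8) = (-3 + 3*√19/4) + 18 = 15 + 3*√19/4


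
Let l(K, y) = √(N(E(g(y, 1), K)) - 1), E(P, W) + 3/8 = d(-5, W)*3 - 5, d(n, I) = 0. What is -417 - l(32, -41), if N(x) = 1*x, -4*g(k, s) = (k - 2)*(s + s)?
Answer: -417 - I*√102/4 ≈ -417.0 - 2.5249*I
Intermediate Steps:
g(k, s) = -s*(-2 + k)/2 (g(k, s) = -(k - 2)*(s + s)/4 = -(-2 + k)*2*s/4 = -s*(-2 + k)/2)
E(P, W) = -43/8 (E(P, W) = -3/8 + (0*3 - 5) = -3/8 + (0 - 5) = -3/8 - 5 = -43/8)
N(x) = x
l(K, y) = I*√102/4 (l(K, y) = √(-43/8 - 1) = √(-51/8) = I*√102/4)
-417 - l(32, -41) = -417 - I*√102/4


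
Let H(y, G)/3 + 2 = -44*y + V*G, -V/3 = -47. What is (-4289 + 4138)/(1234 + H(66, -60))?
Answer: 151/32864 ≈ 0.0045947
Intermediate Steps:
V = 141 (V = -3*(-47) = 141)
H(y, G) = -6 - 132*y + 423*G (H(y, G) = -6 + 3*(-44*y + 141*G) = -6 + (-132*y + 423*G) = -6 - 132*y + 423*G)
(-4289 + 4138)/(1234 + H(66, -60)) = (-4289 + 4138)/(1234 + (-6 - 132*66 + 423*(-60))) = -151/(1234 + (-6 - 8712 - 25380)) = -151/(1234 - 34098) = -151/(-32864) = -151*(-1/32864) = 151/32864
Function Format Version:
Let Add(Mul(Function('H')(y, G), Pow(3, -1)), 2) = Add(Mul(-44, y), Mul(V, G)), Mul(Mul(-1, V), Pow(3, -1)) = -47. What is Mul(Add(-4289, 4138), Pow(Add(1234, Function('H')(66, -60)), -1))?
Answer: Rational(151, 32864) ≈ 0.0045947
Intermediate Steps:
V = 141 (V = Mul(-3, -47) = 141)
Function('H')(y, G) = Add(-6, Mul(-132, y), Mul(423, G)) (Function('H')(y, G) = Add(-6, Mul(3, Add(Mul(-44, y), Mul(141, G)))) = Add(-6, Add(Mul(-132, y), Mul(423, G))) = Add(-6, Mul(-132, y), Mul(423, G)))
Mul(Add(-4289, 4138), Pow(Add(1234, Function('H')(66, -60)), -1)) = Mul(Add(-4289, 4138), Pow(Add(1234, Add(-6, Mul(-132, 66), Mul(423, -60))), -1)) = Mul(-151, Pow(Add(1234, Add(-6, -8712, -25380)), -1)) = Mul(-151, Pow(Add(1234, -34098), -1)) = Mul(-151, Pow(-32864, -1)) = Mul(-151, Rational(-1, 32864)) = Rational(151, 32864)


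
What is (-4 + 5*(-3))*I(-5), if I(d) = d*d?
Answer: -475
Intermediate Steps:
I(d) = d²
(-4 + 5*(-3))*I(-5) = (-4 + 5*(-3))*(-5)² = (-4 - 15)*25 = -19*25 = -475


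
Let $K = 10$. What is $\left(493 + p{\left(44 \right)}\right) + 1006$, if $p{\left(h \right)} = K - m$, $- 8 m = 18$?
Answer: $\frac{6045}{4} \approx 1511.3$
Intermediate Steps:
$m = - \frac{9}{4}$ ($m = \left(- \frac{1}{8}\right) 18 = - \frac{9}{4} \approx -2.25$)
$p{\left(h \right)} = \frac{49}{4}$ ($p{\left(h \right)} = 10 - - \frac{9}{4} = 10 + \frac{9}{4} = \frac{49}{4}$)
$\left(493 + p{\left(44 \right)}\right) + 1006 = \left(493 + \frac{49}{4}\right) + 1006 = \frac{2021}{4} + 1006 = \frac{6045}{4}$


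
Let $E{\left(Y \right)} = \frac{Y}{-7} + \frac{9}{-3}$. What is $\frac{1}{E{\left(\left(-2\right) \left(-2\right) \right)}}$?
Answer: $- \frac{7}{25} \approx -0.28$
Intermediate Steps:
$E{\left(Y \right)} = -3 - \frac{Y}{7}$ ($E{\left(Y \right)} = Y \left(- \frac{1}{7}\right) + 9 \left(- \frac{1}{3}\right) = - \frac{Y}{7} - 3 = -3 - \frac{Y}{7}$)
$\frac{1}{E{\left(\left(-2\right) \left(-2\right) \right)}} = \frac{1}{-3 - \frac{\left(-2\right) \left(-2\right)}{7}} = \frac{1}{-3 - \frac{4}{7}} = \frac{1}{- \frac{25}{7}} = - \frac{7}{25}$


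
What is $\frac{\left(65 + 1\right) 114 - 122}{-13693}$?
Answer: $- \frac{7402}{13693} \approx -0.54057$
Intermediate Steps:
$\frac{\left(65 + 1\right) 114 - 122}{-13693} = \left(66 \cdot 114 - 122\right) \left(- \frac{1}{13693}\right) = \left(7524 - 122\right) \left(- \frac{1}{13693}\right) = 7402 \left(- \frac{1}{13693}\right) = - \frac{7402}{13693}$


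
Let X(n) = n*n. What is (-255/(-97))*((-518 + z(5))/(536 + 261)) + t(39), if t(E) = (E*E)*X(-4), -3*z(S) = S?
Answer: 1881259309/77309 ≈ 24334.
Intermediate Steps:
X(n) = n²
z(S) = -S/3
t(E) = 16*E² (t(E) = (E*E)*(-4)² = E²*16 = 16*E²)
(-255/(-97))*((-518 + z(5))/(536 + 261)) + t(39) = (-255/(-97))*((-518 - ⅓*5)/(536 + 261)) + 16*39² = (-255*(-1/97))*((-518 - 5/3)/797) + 16*1521 = 255*(-1559/3*1/797)/97 + 24336 = (255/97)*(-1559/2391) + 24336 = -132515/77309 + 24336 = 1881259309/77309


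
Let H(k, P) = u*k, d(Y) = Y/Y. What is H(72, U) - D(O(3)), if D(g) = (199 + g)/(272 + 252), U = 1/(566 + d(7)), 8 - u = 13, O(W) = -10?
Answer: -188829/524 ≈ -360.36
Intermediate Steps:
d(Y) = 1
u = -5 (u = 8 - 1*13 = 8 - 13 = -5)
U = 1/567 (U = 1/(566 + 1) = 1/567 ≈ 0.0017637)
D(g) = 199/524 + g/524 (D(g) = (199 + g)/524 = (199 + g)*(1/524) = 199/524 + g/524)
H(k, P) = -5*k
H(72, U) - D(O(3)) = -5*72 - (199/524 + (1/524)*(-10)) = -360 - (199/524 - 5/262) = -360 - 1*189/524 = -360 - 189/524 = -188829/524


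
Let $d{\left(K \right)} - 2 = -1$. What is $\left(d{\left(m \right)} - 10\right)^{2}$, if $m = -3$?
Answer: $81$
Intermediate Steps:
$d{\left(K \right)} = 1$ ($d{\left(K \right)} = 2 - 1 = 1$)
$\left(d{\left(m \right)} - 10\right)^{2} = \left(1 - 10\right)^{2} = \left(-9\right)^{2} = 81$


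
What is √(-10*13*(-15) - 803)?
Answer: √1147 ≈ 33.867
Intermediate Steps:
√(-10*13*(-15) - 803) = √(-130*(-15) - 803) = √(1950 - 803) = √1147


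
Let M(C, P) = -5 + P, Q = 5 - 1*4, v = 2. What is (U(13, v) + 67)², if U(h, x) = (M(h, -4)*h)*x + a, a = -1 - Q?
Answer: 28561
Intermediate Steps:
Q = 1 (Q = 5 - 4 = 1)
a = -2 (a = -1 - 1*1 = -1 - 1 = -2)
U(h, x) = -2 - 9*h*x (U(h, x) = ((-5 - 4)*h)*x - 2 = (-9*h)*x - 2 = -9*h*x - 2 = -2 - 9*h*x)
(U(13, v) + 67)² = ((-2 - 9*13*2) + 67)² = ((-2 - 234) + 67)² = (-236 + 67)² = (-169)² = 28561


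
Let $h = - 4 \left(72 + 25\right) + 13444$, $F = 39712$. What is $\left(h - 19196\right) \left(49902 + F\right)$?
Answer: $-550229960$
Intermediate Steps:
$h = 13056$ ($h = \left(-4\right) 97 + 13444 = -388 + 13444 = 13056$)
$\left(h - 19196\right) \left(49902 + F\right) = \left(13056 - 19196\right) \left(49902 + 39712\right) = \left(-6140\right) 89614 = -550229960$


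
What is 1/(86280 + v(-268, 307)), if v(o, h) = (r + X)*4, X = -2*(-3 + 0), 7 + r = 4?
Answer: 1/86292 ≈ 1.1589e-5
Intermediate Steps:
r = -3 (r = -7 + 4 = -3)
X = 6 (X = -2*(-3) = 6)
v(o, h) = 12 (v(o, h) = (-3 + 6)*4 = 3*4 = 12)
1/(86280 + v(-268, 307)) = 1/(86280 + 12) = 1/86292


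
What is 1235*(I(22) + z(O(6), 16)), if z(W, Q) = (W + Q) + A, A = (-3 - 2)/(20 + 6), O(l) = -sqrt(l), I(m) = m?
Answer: 93385/2 - 1235*sqrt(6) ≈ 43667.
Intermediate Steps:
A = -5/26 ≈ -0.19231
z(W, Q) = -5/26 + Q + W (z(W, Q) = (W + Q) - 5/26 = (Q + W) - 5/26 = -5/26 + Q + W)
1235*(I(22) + z(O(6), 16)) = 1235*(22 + (-5/26 + 16 - sqrt(6))) = 1235*(22 + (411/26 - sqrt(6))) = 1235*(983/26 - sqrt(6)) = 93385/2 - 1235*sqrt(6)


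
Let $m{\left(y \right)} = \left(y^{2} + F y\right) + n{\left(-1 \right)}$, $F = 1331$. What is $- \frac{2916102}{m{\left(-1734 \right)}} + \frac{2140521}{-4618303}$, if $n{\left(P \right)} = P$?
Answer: $- \frac{14963240830227}{3227274754703} \approx -4.6365$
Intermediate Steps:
$m{\left(y \right)} = -1 + y^{2} + 1331 y$ ($m{\left(y \right)} = \left(y^{2} + 1331 y\right) - 1 = -1 + y^{2} + 1331 y$)
$- \frac{2916102}{m{\left(-1734 \right)}} + \frac{2140521}{-4618303} = - \frac{2916102}{-1 + \left(-1734\right)^{2} + 1331 \left(-1734\right)} + \frac{2140521}{-4618303} = - \frac{2916102}{-1 + 3006756 - 2307954} + 2140521 \left(- \frac{1}{4618303}\right) = - \frac{2916102}{698801} - \frac{2140521}{4618303} = - \frac{14963240830227}{3227274754703}$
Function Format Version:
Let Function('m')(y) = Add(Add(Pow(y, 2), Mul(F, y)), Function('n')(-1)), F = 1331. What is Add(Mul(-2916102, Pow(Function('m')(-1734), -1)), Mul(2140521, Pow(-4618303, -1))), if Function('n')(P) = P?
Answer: Rational(-14963240830227, 3227274754703) ≈ -4.6365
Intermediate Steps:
Function('m')(y) = Add(-1, Pow(y, 2), Mul(1331, y)) (Function('m')(y) = Add(Add(Pow(y, 2), Mul(1331, y)), -1) = Add(-1, Pow(y, 2), Mul(1331, y)))
Add(Mul(-2916102, Pow(Function('m')(-1734), -1)), Mul(2140521, Pow(-4618303, -1))) = Add(Mul(-2916102, Pow(Add(-1, Pow(-1734, 2), Mul(1331, -1734)), -1)), Mul(2140521, Pow(-4618303, -1))) = Add(Mul(-2916102, Pow(Add(-1, 3006756, -2307954), -1)), Mul(2140521, Rational(-1, 4618303))) = Add(Mul(-2916102, Pow(698801, -1)), Rational(-2140521, 4618303)) = Add(Mul(-2916102, Rational(1, 698801)), Rational(-2140521, 4618303)) = Add(Rational(-2916102, 698801), Rational(-2140521, 4618303)) = Rational(-14963240830227, 3227274754703)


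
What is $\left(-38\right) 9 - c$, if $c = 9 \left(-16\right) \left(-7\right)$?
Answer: $-1350$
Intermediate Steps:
$c = 1008$ ($c = \left(-144\right) \left(-7\right) = 1008$)
$\left(-38\right) 9 - c = \left(-38\right) 9 - 1008 = -342 - 1008 = -1350$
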